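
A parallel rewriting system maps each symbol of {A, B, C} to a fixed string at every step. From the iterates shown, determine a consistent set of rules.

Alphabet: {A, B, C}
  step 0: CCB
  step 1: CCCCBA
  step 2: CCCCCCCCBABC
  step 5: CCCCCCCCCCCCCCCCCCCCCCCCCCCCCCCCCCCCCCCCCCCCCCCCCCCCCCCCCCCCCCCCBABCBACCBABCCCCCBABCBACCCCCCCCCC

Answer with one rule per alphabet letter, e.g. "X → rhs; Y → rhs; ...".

A->BC, B->BA, C->CC

  step 1 ⇒ step 2: CCCCBA ⇒ CC·CC·CC·CC·BA·BC
    A ↦ BC
    B ↦ BA
    C ↦ CC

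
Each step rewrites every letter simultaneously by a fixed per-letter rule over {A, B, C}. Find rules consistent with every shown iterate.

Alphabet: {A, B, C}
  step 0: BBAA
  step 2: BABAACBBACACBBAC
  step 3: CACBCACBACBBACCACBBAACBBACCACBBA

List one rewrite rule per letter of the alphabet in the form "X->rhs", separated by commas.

  step 2 ⇒ step 3: BABAACBBACACBBAC ⇒ C·ACB·C·ACB·ACB·BA·C·C·ACB·BA·ACB·BA·C·C·ACB·BA
    A ↦ ACB
    B ↦ C
    C ↦ BA

A->ACB, B->C, C->BA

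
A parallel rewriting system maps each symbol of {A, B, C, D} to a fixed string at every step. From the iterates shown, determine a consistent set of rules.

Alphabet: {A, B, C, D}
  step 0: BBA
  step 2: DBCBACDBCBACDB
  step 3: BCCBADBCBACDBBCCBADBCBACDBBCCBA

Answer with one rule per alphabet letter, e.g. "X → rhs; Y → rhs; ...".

A->C, B->CBA, C->DB, D->BC

  step 2 ⇒ step 3: DBCBACDBCBACDB ⇒ BC·CBA·DB·CBA·C·DB·BC·CBA·DB·CBA·C·DB·BC·CBA
    A ↦ C
    B ↦ CBA
    C ↦ DB
    D ↦ BC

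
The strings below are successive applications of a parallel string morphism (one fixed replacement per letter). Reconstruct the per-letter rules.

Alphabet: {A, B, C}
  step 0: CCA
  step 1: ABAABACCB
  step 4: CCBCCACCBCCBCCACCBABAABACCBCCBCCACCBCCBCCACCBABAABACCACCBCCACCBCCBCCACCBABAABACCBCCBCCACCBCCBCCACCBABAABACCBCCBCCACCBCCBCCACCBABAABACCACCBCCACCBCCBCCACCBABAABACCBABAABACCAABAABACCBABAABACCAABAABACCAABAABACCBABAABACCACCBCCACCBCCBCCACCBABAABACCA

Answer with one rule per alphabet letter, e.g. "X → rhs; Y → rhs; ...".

A->CCB, B->CCA, C->ABA

  step 0 ⇒ step 1: CCA ⇒ ABA·ABA·CCB
    A ↦ CCB
    C ↦ ABA
    B ↦ CCA  (constrained at step 1)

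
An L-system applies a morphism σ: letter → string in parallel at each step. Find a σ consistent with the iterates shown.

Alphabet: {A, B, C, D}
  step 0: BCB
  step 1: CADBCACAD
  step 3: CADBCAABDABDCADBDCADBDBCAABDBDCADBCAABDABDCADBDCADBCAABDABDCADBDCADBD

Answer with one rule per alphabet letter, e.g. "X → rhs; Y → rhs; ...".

A->ABD, B->CAD, C->BCA, D->BD

  step 0 ⇒ step 1: BCB ⇒ CAD·BCA·CAD
    B ↦ CAD
    C ↦ BCA
    A ↦ ABD  (constrained at step 1)
    D ↦ BD  (constrained at step 1)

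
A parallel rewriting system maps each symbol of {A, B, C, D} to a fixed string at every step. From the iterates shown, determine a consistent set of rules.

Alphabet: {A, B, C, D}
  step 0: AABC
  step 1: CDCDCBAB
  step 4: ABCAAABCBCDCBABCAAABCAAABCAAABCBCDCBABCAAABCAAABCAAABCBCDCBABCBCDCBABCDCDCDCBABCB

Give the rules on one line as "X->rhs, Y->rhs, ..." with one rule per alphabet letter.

  step 0 ⇒ step 1: AABC ⇒ CD·CD·CB·AB
    A ↦ CD
    B ↦ CB
    C ↦ AB
    D ↦ CAA  (constrained at step 1)

A->CD, B->CB, C->AB, D->CAA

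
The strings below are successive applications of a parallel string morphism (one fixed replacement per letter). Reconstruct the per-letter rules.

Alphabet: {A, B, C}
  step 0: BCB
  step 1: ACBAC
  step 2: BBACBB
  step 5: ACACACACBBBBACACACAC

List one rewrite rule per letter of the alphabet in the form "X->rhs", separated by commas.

  step 1 ⇒ step 2: ACBAC ⇒ B·B·AC·B·B
    A ↦ B
    B ↦ AC
    C ↦ B

A->B, B->AC, C->B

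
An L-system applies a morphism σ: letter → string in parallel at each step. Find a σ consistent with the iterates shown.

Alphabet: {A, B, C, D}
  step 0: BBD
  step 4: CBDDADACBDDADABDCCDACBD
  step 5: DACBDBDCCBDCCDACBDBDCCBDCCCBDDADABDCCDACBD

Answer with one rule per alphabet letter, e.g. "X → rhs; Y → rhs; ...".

A->CC, B->C, C->DA, D->BD

  step 4 ⇒ step 5: CBDDADACBDDADABDCCDACBD ⇒ DA·C·BD·BD·CC·BD·CC·DA·C·BD·BD·CC·BD·CC·C·BD·DA·DA·BD·CC·DA·C·BD
    A ↦ CC
    B ↦ C
    C ↦ DA
    D ↦ BD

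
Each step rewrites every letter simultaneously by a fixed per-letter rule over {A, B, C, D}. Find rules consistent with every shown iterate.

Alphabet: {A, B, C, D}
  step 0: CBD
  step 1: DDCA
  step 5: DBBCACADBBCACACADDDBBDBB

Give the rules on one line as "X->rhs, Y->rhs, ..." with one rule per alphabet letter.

  step 0 ⇒ step 1: CBD ⇒ D·D·CA
    B ↦ D
    C ↦ D
    D ↦ CA
    A ↦ BB  (constrained at step 1)

A->BB, B->D, C->D, D->CA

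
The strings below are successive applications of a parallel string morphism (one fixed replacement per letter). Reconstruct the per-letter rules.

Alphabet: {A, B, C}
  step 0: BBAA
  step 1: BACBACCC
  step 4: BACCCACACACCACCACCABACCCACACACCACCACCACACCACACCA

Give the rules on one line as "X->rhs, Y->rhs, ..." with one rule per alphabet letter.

A->C, B->BAC, C->CA

  step 0 ⇒ step 1: BBAA ⇒ BAC·BAC·C·C
    A ↦ C
    B ↦ BAC
    C ↦ CA  (constrained at step 1)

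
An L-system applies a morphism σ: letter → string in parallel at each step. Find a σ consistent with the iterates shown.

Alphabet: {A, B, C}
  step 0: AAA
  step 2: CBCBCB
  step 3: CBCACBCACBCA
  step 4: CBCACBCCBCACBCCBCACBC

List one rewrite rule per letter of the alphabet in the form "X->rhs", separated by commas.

A->C, B->CA, C->CB

  step 3 ⇒ step 4: CBCACBCACBCA ⇒ CB·CA·CB·C·CB·CA·CB·C·CB·CA·CB·C
    A ↦ C
    B ↦ CA
    C ↦ CB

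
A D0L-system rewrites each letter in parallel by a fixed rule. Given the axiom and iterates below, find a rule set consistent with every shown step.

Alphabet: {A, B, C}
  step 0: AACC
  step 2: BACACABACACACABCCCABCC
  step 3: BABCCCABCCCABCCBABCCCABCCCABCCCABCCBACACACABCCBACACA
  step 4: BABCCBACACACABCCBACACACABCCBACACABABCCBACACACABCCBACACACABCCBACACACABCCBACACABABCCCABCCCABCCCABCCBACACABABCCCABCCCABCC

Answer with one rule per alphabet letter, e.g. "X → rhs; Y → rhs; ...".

  step 3 ⇒ step 4: BABCCCABCCCABCCBABCCCABCCCABCCCABCCBACACACABCCBACACA ⇒ BA·BCC·BA·CA·CA·CA·BCC·BA·CA·CA·CA·BCC·BA·CA·CA·BA·BCC·BA·CA·CA·CA·BCC·BA·CA·CA·CA·BCC·BA·CA·CA·CA·BCC·BA·CA·CA·BA·BCC·CA·BCC·CA·BCC·CA·BCC·BA·CA·CA·BA·BCC·CA·BCC·CA·BCC
    A ↦ BCC
    B ↦ BA
    C ↦ CA

A->BCC, B->BA, C->CA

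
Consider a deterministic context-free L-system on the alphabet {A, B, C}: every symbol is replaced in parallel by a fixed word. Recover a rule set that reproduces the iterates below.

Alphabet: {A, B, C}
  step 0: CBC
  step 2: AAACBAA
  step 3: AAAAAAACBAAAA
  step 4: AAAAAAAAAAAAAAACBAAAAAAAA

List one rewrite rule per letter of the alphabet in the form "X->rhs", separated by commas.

A->AA, B->CB, C->A

  step 3 ⇒ step 4: AAAAAAACBAAAA ⇒ AA·AA·AA·AA·AA·AA·AA·A·CB·AA·AA·AA·AA
    A ↦ AA
    B ↦ CB
    C ↦ A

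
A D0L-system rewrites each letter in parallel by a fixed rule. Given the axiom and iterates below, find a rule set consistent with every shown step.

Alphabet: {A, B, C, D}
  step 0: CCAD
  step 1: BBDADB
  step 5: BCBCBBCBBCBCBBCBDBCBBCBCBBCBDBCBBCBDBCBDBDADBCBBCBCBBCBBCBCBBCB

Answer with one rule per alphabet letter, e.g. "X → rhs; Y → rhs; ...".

A->DA, B->CB, C->B, D->DB

  step 0 ⇒ step 1: CCAD ⇒ B·B·DA·DB
    A ↦ DA
    C ↦ B
    D ↦ DB
    B ↦ CB  (constrained at step 1)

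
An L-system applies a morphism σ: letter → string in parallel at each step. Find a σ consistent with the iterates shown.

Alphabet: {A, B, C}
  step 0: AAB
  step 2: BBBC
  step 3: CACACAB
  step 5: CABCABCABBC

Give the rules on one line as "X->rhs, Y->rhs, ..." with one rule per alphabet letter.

  step 2 ⇒ step 3: BBBC ⇒ CA·CA·CA·B
    B ↦ CA
    C ↦ B
    A ↦ C  (constrained at step 0)

A->C, B->CA, C->B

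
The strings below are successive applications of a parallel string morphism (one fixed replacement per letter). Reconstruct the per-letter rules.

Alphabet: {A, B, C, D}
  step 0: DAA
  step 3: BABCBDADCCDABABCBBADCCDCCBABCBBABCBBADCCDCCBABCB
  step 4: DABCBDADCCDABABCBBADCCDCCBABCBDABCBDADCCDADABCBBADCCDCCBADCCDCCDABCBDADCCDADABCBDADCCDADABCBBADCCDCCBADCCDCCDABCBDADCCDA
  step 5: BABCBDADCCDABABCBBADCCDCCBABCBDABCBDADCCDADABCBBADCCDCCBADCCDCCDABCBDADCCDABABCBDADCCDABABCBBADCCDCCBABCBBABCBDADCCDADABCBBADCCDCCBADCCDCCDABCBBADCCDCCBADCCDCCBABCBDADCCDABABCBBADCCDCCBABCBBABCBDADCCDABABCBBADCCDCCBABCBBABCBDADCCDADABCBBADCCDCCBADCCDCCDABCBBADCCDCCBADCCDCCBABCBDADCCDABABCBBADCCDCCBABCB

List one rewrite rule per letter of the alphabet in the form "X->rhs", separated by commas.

A->BCB, B->DA, C->DCC, D->BA

  step 4 ⇒ step 5: DABCBDADCCDABABCBBADCCDCCBABCBDABCBDADCCDADABCBBADCCDCCBADCCDCCDABCBDADCCDADABCBDADCCDADABCBBADCCDCCBADCCDCCDABCBDADCCDA ⇒ BA·BCB·DA·DCC·DA·BA·BCB·BA·DCC·DCC·BA·BCB·DA·BCB·DA·DCC·DA·DA·BCB·BA·DCC·DCC·BA·DCC·DCC·DA·BCB·DA·DCC·DA·BA·BCB·DA·DCC·DA·BA·BCB·BA·DCC·DCC·BA·BCB·BA·BCB·DA·DCC·DA·DA·BCB·BA·DCC·DCC·BA·DCC·DCC·DA·BCB·BA·DCC·DCC·BA·DCC·DCC·BA·BCB·DA·DCC·DA·BA·BCB·BA·DCC·DCC·BA·BCB·BA·BCB·DA·DCC·DA·BA·BCB·BA·DCC·DCC·BA·BCB·BA·BCB·DA·DCC·DA·DA·BCB·BA·DCC·DCC·BA·DCC·DCC·DA·BCB·BA·DCC·DCC·BA·DCC·DCC·BA·BCB·DA·DCC·DA·BA·BCB·BA·DCC·DCC·BA·BCB
    A ↦ BCB
    B ↦ DA
    C ↦ DCC
    D ↦ BA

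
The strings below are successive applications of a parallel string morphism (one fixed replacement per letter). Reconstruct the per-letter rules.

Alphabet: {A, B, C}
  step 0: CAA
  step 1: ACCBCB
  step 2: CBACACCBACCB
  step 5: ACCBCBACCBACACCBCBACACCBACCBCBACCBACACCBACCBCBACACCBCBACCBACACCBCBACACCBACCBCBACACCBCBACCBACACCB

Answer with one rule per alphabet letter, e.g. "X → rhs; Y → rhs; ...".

A->CB, B->CB, C->AC

  step 1 ⇒ step 2: ACCBCB ⇒ CB·AC·AC·CB·AC·CB
    A ↦ CB
    B ↦ CB
    C ↦ AC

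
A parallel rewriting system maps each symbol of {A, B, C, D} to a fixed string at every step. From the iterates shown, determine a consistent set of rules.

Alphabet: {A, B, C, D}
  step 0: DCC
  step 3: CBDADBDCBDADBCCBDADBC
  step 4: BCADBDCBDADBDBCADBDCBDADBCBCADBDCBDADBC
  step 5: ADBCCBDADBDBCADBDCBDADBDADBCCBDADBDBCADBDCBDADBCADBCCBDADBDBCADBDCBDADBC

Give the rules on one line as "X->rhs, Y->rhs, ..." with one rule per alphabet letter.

  step 4 ⇒ step 5: BCADBDCBDADBDBCADBDCBDADBCBCADBDCBDADBC ⇒ AD·BC·C·BD·AD·BD·BC·AD·BD·C·BD·AD·BD·AD·BC·C·BD·AD·BD·BC·AD·BD·C·BD·AD·BC·AD·BC·C·BD·AD·BD·BC·AD·BD·C·BD·AD·BC
    A ↦ C
    B ↦ AD
    C ↦ BC
    D ↦ BD

A->C, B->AD, C->BC, D->BD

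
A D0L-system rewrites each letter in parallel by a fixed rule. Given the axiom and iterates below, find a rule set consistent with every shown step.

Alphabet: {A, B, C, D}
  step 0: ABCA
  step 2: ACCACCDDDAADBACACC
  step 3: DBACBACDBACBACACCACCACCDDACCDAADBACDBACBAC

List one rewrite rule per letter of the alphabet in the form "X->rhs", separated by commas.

  step 2 ⇒ step 3: ACCACCDDDAADBACACC ⇒ D·BAC·BAC·D·BAC·BAC·ACC·ACC·ACC·D·D·ACC·DAA·D·BAC·D·BAC·BAC
    A ↦ D
    B ↦ DAA
    C ↦ BAC
    D ↦ ACC

A->D, B->DAA, C->BAC, D->ACC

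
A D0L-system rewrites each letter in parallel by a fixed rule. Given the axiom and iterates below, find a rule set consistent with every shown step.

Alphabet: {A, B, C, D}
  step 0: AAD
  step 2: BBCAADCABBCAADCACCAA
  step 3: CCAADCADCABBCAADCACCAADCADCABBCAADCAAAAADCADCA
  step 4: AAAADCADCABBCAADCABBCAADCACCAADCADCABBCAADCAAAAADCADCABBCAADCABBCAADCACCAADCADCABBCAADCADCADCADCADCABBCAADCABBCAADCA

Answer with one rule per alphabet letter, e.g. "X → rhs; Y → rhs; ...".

  step 3 ⇒ step 4: CCAADCADCABBCAADCACCAADCADCABBCAADCAAAAADCADCA ⇒ AA·AA·DCA·DCA·BBC·AA·DCA·BBC·AA·DCA·C·C·AA·DCA·DCA·BBC·AA·DCA·AA·AA·DCA·DCA·BBC·AA·DCA·BBC·AA·DCA·C·C·AA·DCA·DCA·BBC·AA·DCA·DCA·DCA·DCA·DCA·BBC·AA·DCA·BBC·AA·DCA
    A ↦ DCA
    B ↦ C
    C ↦ AA
    D ↦ BBC

A->DCA, B->C, C->AA, D->BBC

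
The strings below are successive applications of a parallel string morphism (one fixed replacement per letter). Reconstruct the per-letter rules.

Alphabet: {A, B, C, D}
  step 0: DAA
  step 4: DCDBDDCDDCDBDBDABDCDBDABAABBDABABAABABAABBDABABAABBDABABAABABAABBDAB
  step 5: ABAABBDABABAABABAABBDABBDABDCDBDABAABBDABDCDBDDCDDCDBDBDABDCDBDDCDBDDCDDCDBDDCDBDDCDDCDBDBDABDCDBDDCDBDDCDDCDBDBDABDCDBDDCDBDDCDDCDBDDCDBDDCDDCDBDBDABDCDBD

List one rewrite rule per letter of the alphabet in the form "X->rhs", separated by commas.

A->DCD, B->BD, C->A, D->AB

  step 4 ⇒ step 5: DCDBDDCDDCDBDBDABDCDBDABAABBDABABAABABAABBDABABAABBDABABAABABAABBDAB ⇒ AB·A·AB·BD·AB·AB·A·AB·AB·A·AB·BD·AB·BD·AB·DCD·BD·AB·A·AB·BD·AB·DCD·BD·DCD·DCD·BD·BD·AB·DCD·BD·DCD·BD·DCD·DCD·BD·DCD·BD·DCD·DCD·BD·BD·AB·DCD·BD·DCD·BD·DCD·DCD·BD·BD·AB·DCD·BD·DCD·BD·DCD·DCD·BD·DCD·BD·DCD·DCD·BD·BD·AB·DCD·BD
    A ↦ DCD
    B ↦ BD
    C ↦ A
    D ↦ AB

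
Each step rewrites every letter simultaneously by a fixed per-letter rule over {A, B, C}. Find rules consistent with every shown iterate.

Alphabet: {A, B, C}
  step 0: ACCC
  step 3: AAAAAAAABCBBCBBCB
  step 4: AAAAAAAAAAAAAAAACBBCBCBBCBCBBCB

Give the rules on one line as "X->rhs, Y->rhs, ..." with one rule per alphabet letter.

A->AA, B->CB, C->B

  step 3 ⇒ step 4: AAAAAAAABCBBCBBCB ⇒ AA·AA·AA·AA·AA·AA·AA·AA·CB·B·CB·CB·B·CB·CB·B·CB
    A ↦ AA
    B ↦ CB
    C ↦ B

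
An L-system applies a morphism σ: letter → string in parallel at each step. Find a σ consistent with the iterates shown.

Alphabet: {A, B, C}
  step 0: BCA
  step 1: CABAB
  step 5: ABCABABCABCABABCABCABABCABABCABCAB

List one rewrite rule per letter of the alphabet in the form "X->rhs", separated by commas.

  step 0 ⇒ step 1: BCA ⇒ C·AB·AB
    A ↦ AB
    B ↦ C
    C ↦ AB

A->AB, B->C, C->AB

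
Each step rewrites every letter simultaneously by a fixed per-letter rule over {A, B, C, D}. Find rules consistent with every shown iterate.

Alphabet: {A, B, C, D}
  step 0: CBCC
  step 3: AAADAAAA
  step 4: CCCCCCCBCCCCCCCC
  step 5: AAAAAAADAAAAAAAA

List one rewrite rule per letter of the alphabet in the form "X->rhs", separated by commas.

A->CC, B->D, C->A, D->CB

  step 4 ⇒ step 5: CCCCCCCBCCCCCCCC ⇒ A·A·A·A·A·A·A·D·A·A·A·A·A·A·A·A
    B ↦ D
    C ↦ A
  step 3 ⇒ step 4: AAADAAAA ⇒ CC·CC·CC·CB·CC·CC·CC·CC
    A ↦ CC
  step 3 ⇒ step 4: AAADAAAA ⇒ CC·CC·CC·CB·CC·CC·CC·CC
    D ↦ CB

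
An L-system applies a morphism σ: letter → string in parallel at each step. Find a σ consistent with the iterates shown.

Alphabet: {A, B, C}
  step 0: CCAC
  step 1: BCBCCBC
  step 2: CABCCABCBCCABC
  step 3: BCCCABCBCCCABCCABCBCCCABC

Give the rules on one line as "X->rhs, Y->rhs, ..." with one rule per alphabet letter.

  step 2 ⇒ step 3: CABCCABCBCCABC ⇒ BC·C·CA·BC·BC·C·CA·BC·CA·BC·BC·C·CA·BC
    A ↦ C
    B ↦ CA
    C ↦ BC

A->C, B->CA, C->BC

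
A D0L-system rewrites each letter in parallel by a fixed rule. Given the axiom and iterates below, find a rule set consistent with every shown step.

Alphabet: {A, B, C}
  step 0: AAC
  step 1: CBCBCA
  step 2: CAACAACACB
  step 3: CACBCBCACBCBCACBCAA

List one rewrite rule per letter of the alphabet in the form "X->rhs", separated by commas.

A->CB, B->A, C->CA

  step 2 ⇒ step 3: CAACAACACB ⇒ CA·CB·CB·CA·CB·CB·CA·CB·CA·A
    A ↦ CB
    B ↦ A
    C ↦ CA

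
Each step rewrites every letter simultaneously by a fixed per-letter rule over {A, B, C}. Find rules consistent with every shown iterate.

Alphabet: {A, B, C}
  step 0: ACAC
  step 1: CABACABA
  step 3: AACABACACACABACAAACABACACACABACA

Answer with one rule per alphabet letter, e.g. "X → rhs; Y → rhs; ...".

A->CA, B->AA, C->BA

  step 0 ⇒ step 1: ACAC ⇒ CA·BA·CA·BA
    A ↦ CA
    C ↦ BA
    B ↦ AA  (constrained at step 1)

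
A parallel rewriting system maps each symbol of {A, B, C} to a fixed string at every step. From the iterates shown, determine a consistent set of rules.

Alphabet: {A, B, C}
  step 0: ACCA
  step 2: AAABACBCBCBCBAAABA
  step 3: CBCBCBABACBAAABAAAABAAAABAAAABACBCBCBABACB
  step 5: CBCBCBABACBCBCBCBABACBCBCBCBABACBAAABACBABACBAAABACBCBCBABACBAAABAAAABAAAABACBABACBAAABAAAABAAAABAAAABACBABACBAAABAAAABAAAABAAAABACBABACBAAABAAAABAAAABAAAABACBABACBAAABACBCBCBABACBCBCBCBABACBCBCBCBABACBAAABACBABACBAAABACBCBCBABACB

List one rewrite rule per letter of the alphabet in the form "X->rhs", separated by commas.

A->CB, B->ABA, C->AA

  step 2 ⇒ step 3: AAABACBCBCBCBAAABA ⇒ CB·CB·CB·ABA·CB·AA·ABA·AA·ABA·AA·ABA·AA·ABA·CB·CB·CB·ABA·CB
    A ↦ CB
    B ↦ ABA
    C ↦ AA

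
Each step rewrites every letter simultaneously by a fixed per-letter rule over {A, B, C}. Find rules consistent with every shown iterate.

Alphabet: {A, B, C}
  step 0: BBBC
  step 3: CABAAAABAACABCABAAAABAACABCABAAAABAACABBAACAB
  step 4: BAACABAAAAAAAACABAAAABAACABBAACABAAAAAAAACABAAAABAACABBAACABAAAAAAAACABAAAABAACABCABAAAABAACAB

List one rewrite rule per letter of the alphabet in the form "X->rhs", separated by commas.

A->AA, B->CAB, C->B

  step 3 ⇒ step 4: CABAAAABAACABCABAAAABAACABCABAAAABAACABBAACAB ⇒ B·AA·CAB·AA·AA·AA·AA·CAB·AA·AA·B·AA·CAB·B·AA·CAB·AA·AA·AA·AA·CAB·AA·AA·B·AA·CAB·B·AA·CAB·AA·AA·AA·AA·CAB·AA·AA·B·AA·CAB·CAB·AA·AA·B·AA·CAB
    A ↦ AA
    B ↦ CAB
    C ↦ B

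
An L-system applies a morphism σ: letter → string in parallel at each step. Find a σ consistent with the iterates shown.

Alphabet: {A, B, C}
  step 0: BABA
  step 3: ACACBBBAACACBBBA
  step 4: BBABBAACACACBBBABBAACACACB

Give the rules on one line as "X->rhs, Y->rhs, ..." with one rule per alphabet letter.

  step 3 ⇒ step 4: ACACBBBAACACBBBA ⇒ B·BA·B·BA·AC·AC·AC·B·B·BA·B·BA·AC·AC·AC·B
    A ↦ B
    B ↦ AC
    C ↦ BA

A->B, B->AC, C->BA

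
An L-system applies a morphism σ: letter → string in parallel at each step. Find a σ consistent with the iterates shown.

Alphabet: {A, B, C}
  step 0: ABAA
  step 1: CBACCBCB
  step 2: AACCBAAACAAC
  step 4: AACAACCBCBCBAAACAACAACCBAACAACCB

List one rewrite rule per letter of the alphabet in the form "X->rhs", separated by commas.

  step 1 ⇒ step 2: CBACCBCB ⇒ A·AC·CB·A·A·AC·A·AC
    A ↦ CB
    B ↦ AC
    C ↦ A

A->CB, B->AC, C->A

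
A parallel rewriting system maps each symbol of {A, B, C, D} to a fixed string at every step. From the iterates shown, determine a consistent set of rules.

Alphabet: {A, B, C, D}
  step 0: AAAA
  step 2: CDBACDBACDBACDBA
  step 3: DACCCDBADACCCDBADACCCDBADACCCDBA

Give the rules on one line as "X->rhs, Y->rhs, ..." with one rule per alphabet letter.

  step 2 ⇒ step 3: CDBACDBACDBACDBA ⇒ D·ACC·CD·BA·D·ACC·CD·BA·D·ACC·CD·BA·D·ACC·CD·BA
    A ↦ BA
    B ↦ CD
    C ↦ D
    D ↦ ACC

A->BA, B->CD, C->D, D->ACC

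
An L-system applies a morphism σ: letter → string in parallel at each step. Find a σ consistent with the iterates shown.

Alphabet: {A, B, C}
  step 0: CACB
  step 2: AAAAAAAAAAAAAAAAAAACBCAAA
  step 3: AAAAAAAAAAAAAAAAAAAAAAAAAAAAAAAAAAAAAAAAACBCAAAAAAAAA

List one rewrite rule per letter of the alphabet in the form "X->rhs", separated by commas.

  step 2 ⇒ step 3: AAAAAAAAAAAAAAAAAAACBCAAA ⇒ AA·AA·AA·AA·AA·AA·AA·AA·AA·AA·AA·AA·AA·AA·AA·AA·AA·AA·AA·AAA·CBC·AAA·AA·AA·AA
    A ↦ AA
    B ↦ CBC
    C ↦ AAA

A->AA, B->CBC, C->AAA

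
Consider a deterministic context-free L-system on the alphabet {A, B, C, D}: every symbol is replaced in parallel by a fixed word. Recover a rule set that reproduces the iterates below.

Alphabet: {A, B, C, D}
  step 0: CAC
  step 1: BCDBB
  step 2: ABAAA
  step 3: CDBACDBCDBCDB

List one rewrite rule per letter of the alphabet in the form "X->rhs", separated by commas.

  step 2 ⇒ step 3: ABAAA ⇒ CDB·A·CDB·CDB·CDB
    A ↦ CDB
    B ↦ A
  step 0 ⇒ step 1: CAC ⇒ B·CDB·B
    C ↦ B
  step 1 ⇒ step 2: BCDBB ⇒ A·B·A·A·A
    D ↦ A

A->CDB, B->A, C->B, D->A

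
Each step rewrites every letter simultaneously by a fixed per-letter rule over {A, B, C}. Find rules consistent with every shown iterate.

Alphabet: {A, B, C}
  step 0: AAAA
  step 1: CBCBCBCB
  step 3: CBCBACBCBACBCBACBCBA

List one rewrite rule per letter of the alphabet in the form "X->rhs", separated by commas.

  step 0 ⇒ step 1: AAAA ⇒ CB·CB·CB·CB
    A ↦ CB
    B ↦ AC  (constrained at step 1)
    C ↦ A  (constrained at step 1)

A->CB, B->AC, C->A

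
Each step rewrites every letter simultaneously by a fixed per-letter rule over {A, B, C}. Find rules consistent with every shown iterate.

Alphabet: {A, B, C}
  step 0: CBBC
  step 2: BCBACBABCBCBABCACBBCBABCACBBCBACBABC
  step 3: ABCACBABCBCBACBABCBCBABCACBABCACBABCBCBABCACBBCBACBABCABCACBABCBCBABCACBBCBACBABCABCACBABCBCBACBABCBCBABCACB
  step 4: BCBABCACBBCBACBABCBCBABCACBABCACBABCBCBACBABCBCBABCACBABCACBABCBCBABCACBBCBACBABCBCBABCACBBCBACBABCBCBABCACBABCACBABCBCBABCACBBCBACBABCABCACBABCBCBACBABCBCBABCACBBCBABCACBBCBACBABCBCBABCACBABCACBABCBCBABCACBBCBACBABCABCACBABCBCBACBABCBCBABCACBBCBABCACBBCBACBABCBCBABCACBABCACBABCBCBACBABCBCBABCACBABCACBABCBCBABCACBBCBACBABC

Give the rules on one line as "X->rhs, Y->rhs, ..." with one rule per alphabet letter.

  step 3 ⇒ step 4: ABCACBABCBCBACBABCBCBABCACBABCACBABCBCBABCACBBCBACBABCABCACBABCBCBABCACBBCBACBABCABCACBABCBCBACBABCBCBABCACB ⇒ BCB·ABC·ACB·BCB·ACB·ABC·BCB·ABC·ACB·ABC·ACB·ABC·BCB·ACB·ABC·BCB·ABC·ACB·ABC·ACB·ABC·BCB·ABC·ACB·BCB·ACB·ABC·BCB·ABC·ACB·BCB·ACB·ABC·BCB·ABC·ACB·ABC·ACB·ABC·BCB·ABC·ACB·BCB·ACB·ABC·ABC·ACB·ABC·BCB·ACB·ABC·BCB·ABC·ACB·BCB·ABC·ACB·BCB·ACB·ABC·BCB·ABC·ACB·ABC·ACB·ABC·BCB·ABC·ACB·BCB·ACB·ABC·ABC·ACB·ABC·BCB·ACB·ABC·BCB·ABC·ACB·BCB·ABC·ACB·BCB·ACB·ABC·BCB·ABC·ACB·ABC·ACB·ABC·BCB·ACB·ABC·BCB·ABC·ACB·ABC·ACB·ABC·BCB·ABC·ACB·BCB·ACB·ABC
    A ↦ BCB
    B ↦ ABC
    C ↦ ACB

A->BCB, B->ABC, C->ACB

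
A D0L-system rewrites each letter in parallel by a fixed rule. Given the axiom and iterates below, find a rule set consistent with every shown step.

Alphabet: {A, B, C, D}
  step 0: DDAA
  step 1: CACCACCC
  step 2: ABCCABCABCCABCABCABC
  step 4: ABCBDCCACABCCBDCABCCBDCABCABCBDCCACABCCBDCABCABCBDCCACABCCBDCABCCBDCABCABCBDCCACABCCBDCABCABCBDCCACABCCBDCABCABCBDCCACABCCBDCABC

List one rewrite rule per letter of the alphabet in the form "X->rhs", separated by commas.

A->C, B->BDC, C->ABC, D->CAC

  step 1 ⇒ step 2: CACCACCC ⇒ ABC·C·ABC·ABC·C·ABC·ABC·ABC
    A ↦ C
    C ↦ ABC
    B ↦ BDC  (constrained at step 2)
  step 0 ⇒ step 1: DDAA ⇒ CAC·CAC·C·C
    D ↦ CAC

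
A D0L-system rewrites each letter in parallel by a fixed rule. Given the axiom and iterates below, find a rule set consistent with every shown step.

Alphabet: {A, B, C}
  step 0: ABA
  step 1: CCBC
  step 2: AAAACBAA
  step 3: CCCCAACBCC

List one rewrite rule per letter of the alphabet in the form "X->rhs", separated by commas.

A->C, B->CB, C->AA

  step 2 ⇒ step 3: AAAACBAA ⇒ C·C·C·C·AA·CB·C·C
    A ↦ C
    B ↦ CB
    C ↦ AA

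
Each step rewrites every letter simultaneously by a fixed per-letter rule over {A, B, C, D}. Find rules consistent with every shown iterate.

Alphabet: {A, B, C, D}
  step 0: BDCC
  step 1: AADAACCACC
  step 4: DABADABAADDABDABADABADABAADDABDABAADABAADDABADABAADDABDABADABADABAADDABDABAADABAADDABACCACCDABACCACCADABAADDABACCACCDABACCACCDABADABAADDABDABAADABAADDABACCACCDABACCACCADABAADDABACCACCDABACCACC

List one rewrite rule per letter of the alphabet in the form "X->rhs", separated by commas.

A->DAB, B->AAD, C->ACC, D->A

  step 0 ⇒ step 1: BDCC ⇒ AAD·A·ACC·ACC
    B ↦ AAD
    C ↦ ACC
    D ↦ A
    A ↦ DAB  (constrained at step 1)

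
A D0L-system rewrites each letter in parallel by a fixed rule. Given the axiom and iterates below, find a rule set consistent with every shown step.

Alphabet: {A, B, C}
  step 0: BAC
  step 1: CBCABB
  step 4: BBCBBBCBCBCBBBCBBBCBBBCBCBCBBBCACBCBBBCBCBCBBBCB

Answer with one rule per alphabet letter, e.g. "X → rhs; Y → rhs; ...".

  step 0 ⇒ step 1: BAC ⇒ CB·CA·BB
    A ↦ CA
    B ↦ CB
    C ↦ BB

A->CA, B->CB, C->BB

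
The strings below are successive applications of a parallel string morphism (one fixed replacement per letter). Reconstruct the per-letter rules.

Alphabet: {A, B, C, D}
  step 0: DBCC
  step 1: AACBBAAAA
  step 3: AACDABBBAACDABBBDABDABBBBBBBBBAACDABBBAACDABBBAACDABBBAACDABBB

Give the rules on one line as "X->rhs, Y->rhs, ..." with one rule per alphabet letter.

  step 0 ⇒ step 1: DBCC ⇒ AAC·BB·AA·AA
    B ↦ BB
    C ↦ AA
    D ↦ AAC
    A ↦ DAB  (constrained at step 1)

A->DAB, B->BB, C->AA, D->AAC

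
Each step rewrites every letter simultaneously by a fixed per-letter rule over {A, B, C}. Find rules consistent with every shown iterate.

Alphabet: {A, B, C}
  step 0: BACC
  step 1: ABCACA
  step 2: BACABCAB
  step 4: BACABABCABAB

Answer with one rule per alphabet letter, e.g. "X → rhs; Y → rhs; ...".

  step 1 ⇒ step 2: ABCACA ⇒ B·A·CA·B·CA·B
    A ↦ B
    B ↦ A
    C ↦ CA

A->B, B->A, C->CA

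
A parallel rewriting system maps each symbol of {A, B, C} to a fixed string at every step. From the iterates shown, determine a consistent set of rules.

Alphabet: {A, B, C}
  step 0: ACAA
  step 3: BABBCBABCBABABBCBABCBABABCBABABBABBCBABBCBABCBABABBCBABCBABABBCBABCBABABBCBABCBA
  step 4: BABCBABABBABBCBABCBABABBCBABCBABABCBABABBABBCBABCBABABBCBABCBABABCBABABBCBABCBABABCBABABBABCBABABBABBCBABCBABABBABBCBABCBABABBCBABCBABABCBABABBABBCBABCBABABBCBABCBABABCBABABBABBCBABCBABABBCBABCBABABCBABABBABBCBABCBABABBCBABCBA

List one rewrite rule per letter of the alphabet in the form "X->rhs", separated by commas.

  step 3 ⇒ step 4: BABBCBABCBABABBCBABCBABABCBABABBABBCBABBCBABCBABABBCBABCBABABBCBABCBABABBCBABCBA ⇒ BAB·CBA·BAB·BAB·BC·BAB·CBA·BAB·BC·BAB·CBA·BAB·CBA·BAB·BAB·BC·BAB·CBA·BAB·BC·BAB·CBA·BAB·CBA·BAB·BC·BAB·CBA·BAB·CBA·BAB·BAB·CBA·BAB·BAB·BC·BAB·CBA·BAB·BAB·BC·BAB·CBA·BAB·BC·BAB·CBA·BAB·CBA·BAB·BAB·BC·BAB·CBA·BAB·BC·BAB·CBA·BAB·CBA·BAB·BAB·BC·BAB·CBA·BAB·BC·BAB·CBA·BAB·CBA·BAB·BAB·BC·BAB·CBA·BAB·BC·BAB·CBA
    A ↦ CBA
    B ↦ BAB
    C ↦ BC

A->CBA, B->BAB, C->BC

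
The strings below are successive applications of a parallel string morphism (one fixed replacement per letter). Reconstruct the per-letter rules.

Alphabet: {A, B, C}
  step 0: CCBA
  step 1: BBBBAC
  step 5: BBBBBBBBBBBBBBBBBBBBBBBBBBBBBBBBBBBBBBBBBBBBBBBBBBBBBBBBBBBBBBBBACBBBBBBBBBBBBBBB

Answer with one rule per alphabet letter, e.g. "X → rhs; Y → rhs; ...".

  step 0 ⇒ step 1: CCBA ⇒ B·B·BB·AC
    A ↦ AC
    B ↦ BB
    C ↦ B

A->AC, B->BB, C->B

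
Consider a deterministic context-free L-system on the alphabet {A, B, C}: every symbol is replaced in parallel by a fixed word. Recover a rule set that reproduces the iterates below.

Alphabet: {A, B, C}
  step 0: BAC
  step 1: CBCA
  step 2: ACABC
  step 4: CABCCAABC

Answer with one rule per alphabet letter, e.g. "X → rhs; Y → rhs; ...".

A->BC, B->C, C->A

  step 1 ⇒ step 2: CBCA ⇒ A·C·A·BC
    A ↦ BC
    B ↦ C
    C ↦ A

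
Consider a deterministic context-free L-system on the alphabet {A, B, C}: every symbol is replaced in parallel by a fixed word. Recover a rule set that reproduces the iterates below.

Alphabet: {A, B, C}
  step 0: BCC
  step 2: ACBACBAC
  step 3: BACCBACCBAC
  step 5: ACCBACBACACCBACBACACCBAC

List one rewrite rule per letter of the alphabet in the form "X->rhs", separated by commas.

  step 2 ⇒ step 3: ACBACBAC ⇒ B·AC·C·B·AC·C·B·AC
    A ↦ B
    B ↦ C
    C ↦ AC

A->B, B->C, C->AC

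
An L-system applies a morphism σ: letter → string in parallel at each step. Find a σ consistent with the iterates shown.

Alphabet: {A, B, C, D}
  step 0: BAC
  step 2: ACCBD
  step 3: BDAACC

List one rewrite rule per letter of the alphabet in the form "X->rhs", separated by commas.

A->BD, B->C, C->A, D->C

  step 2 ⇒ step 3: ACCBD ⇒ BD·A·A·C·C
    A ↦ BD
    B ↦ C
    C ↦ A
    D ↦ C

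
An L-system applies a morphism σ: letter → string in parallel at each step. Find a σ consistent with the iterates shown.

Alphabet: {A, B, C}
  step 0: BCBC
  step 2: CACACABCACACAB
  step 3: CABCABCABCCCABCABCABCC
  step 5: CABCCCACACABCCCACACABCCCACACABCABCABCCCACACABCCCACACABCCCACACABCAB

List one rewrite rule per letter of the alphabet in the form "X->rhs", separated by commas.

  step 2 ⇒ step 3: CACACABCACACAB ⇒ CA·B·CA·B·CA·B·CC·CA·B·CA·B·CA·B·CC
    A ↦ B
    B ↦ CC
    C ↦ CA

A->B, B->CC, C->CA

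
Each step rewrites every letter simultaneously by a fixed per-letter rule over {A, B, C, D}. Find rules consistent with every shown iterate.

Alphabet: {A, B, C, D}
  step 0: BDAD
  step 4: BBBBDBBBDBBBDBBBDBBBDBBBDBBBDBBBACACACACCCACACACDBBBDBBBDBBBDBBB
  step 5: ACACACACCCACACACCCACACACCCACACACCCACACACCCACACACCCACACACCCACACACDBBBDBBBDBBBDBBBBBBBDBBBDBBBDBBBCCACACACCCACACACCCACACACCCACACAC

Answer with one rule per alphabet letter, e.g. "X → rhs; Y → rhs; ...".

  step 4 ⇒ step 5: BBBBDBBBDBBBDBBBDBBBDBBBDBBBDBBBACACACACCCACACACDBBBDBBBDBBBDBBB ⇒ AC·AC·AC·AC·CC·AC·AC·AC·CC·AC·AC·AC·CC·AC·AC·AC·CC·AC·AC·AC·CC·AC·AC·AC·CC·AC·AC·AC·CC·AC·AC·AC·DB·BB·DB·BB·DB·BB·DB·BB·BB·BB·DB·BB·DB·BB·DB·BB·CC·AC·AC·AC·CC·AC·AC·AC·CC·AC·AC·AC·CC·AC·AC·AC
    A ↦ DB
    B ↦ AC
    C ↦ BB
    D ↦ CC

A->DB, B->AC, C->BB, D->CC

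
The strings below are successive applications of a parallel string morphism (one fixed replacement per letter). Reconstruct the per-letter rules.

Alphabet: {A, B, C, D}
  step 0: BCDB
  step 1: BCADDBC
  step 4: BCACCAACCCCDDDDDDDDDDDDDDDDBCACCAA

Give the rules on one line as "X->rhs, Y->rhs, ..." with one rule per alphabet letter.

A->CC, B->BC, C->A, D->DD

  step 0 ⇒ step 1: BCDB ⇒ BC·A·DD·BC
    B ↦ BC
    C ↦ A
    D ↦ DD
    A ↦ CC  (constrained at step 1)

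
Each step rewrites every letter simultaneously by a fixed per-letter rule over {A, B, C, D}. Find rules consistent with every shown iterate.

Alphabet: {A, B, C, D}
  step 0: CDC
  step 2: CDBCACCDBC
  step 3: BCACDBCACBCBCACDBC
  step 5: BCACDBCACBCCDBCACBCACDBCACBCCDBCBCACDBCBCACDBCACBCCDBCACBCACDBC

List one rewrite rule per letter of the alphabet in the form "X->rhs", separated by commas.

A->AC, B->CD, C->BC, D->A

  step 2 ⇒ step 3: CDBCACCDBC ⇒ BC·A·CD·BC·AC·BC·BC·A·CD·BC
    A ↦ AC
    B ↦ CD
    C ↦ BC
    D ↦ A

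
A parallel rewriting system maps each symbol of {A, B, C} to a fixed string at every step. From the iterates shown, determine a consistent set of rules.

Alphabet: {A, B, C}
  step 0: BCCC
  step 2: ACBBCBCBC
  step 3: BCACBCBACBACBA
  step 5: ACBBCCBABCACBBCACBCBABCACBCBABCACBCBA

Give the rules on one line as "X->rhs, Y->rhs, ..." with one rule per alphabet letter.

A->BC, B->CB, C->A

  step 2 ⇒ step 3: ACBBCBCBC ⇒ BC·A·CB·CB·A·CB·A·CB·A
    A ↦ BC
    B ↦ CB
    C ↦ A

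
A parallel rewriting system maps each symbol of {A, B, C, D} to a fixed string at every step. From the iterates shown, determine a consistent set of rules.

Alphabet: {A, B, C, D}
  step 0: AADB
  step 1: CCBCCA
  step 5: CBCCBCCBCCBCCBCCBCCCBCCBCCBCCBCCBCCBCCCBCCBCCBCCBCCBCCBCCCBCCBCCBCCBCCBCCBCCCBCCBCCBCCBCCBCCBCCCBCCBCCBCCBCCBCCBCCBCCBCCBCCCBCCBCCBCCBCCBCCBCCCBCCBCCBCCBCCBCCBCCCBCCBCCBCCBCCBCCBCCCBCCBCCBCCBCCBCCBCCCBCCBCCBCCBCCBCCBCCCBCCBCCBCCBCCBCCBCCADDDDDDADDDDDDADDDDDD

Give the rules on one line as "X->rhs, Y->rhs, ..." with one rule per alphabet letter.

  step 0 ⇒ step 1: AADB ⇒ C·C·BCC·A
    A ↦ C
    B ↦ A
    D ↦ BCC
    C ↦ DDD  (constrained at step 1)

A->C, B->A, C->DDD, D->BCC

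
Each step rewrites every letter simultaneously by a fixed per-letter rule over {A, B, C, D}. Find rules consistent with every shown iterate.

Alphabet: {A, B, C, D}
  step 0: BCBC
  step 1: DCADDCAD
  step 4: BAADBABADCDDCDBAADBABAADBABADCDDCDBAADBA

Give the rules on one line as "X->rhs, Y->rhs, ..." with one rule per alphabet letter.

A->D, B->DC, C->AD, D->BA

  step 0 ⇒ step 1: BCBC ⇒ DC·AD·DC·AD
    B ↦ DC
    C ↦ AD
    A ↦ D  (constrained at step 1)
    D ↦ BA  (constrained at step 1)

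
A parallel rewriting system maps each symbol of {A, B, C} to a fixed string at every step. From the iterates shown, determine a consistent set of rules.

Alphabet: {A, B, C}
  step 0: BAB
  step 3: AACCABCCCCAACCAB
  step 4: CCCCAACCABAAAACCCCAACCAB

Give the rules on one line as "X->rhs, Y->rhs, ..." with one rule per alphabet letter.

A->CC, B->AB, C->A

  step 3 ⇒ step 4: AACCABCCCCAACCAB ⇒ CC·CC·A·A·CC·AB·A·A·A·A·CC·CC·A·A·CC·AB
    A ↦ CC
    B ↦ AB
    C ↦ A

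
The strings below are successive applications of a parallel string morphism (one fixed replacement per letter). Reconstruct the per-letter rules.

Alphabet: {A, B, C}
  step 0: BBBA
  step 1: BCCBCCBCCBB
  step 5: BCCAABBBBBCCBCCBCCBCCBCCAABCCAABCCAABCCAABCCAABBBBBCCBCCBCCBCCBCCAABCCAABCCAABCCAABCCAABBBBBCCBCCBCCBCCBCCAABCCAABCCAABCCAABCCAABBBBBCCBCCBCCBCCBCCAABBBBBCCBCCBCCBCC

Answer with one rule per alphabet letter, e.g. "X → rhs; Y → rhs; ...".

A->BB, B->BCC, C->A

  step 0 ⇒ step 1: BBBA ⇒ BCC·BCC·BCC·BB
    A ↦ BB
    B ↦ BCC
    C ↦ A  (constrained at step 1)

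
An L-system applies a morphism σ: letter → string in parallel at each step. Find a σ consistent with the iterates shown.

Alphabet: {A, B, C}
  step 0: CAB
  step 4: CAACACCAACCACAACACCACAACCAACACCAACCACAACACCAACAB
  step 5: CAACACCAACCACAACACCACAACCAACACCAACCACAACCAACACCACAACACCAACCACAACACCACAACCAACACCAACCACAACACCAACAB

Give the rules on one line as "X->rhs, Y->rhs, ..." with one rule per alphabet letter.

A->AC, B->AB, C->CA

  step 4 ⇒ step 5: CAACACCAACCACAACACCACAACCAACACCAACCACAACACCAACAB ⇒ CA·AC·AC·CA·AC·CA·CA·AC·AC·CA·CA·AC·CA·AC·AC·CA·AC·CA·CA·AC·CA·AC·AC·CA·CA·AC·AC·CA·AC·CA·CA·AC·AC·CA·CA·AC·CA·AC·AC·CA·AC·CA·CA·AC·AC·CA·AC·AB
    A ↦ AC
    B ↦ AB
    C ↦ CA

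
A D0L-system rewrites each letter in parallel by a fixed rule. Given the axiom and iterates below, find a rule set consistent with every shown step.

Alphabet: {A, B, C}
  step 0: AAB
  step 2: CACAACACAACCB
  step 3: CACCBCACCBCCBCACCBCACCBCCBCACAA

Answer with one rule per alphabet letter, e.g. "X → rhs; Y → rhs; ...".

A->CCB, B->A, C->CA

  step 2 ⇒ step 3: CACAACACAACCB ⇒ CA·CCB·CA·CCB·CCB·CA·CCB·CA·CCB·CCB·CA·CA·A
    A ↦ CCB
    B ↦ A
    C ↦ CA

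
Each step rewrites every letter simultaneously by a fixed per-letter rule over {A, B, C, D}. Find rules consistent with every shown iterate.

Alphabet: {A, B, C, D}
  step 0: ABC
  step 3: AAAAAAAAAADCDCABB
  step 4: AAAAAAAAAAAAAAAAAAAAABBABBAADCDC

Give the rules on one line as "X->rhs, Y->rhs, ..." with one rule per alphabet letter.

  step 3 ⇒ step 4: AAAAAAAAAADCDCABB ⇒ AA·AA·AA·AA·AA·AA·AA·AA·AA·AA·AB·B·AB·B·AA·DC·DC
    A ↦ AA
    B ↦ DC
    C ↦ B
    D ↦ AB

A->AA, B->DC, C->B, D->AB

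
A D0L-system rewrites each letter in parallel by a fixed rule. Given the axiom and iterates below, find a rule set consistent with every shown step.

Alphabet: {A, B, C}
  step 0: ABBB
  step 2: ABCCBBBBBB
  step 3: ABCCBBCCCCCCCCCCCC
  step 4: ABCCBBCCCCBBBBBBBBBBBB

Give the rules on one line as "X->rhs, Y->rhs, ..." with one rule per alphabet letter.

A->AB, B->CC, C->B

  step 3 ⇒ step 4: ABCCBBCCCCCCCCCCCC ⇒ AB·CC·B·B·CC·CC·B·B·B·B·B·B·B·B·B·B·B·B
    A ↦ AB
    B ↦ CC
    C ↦ B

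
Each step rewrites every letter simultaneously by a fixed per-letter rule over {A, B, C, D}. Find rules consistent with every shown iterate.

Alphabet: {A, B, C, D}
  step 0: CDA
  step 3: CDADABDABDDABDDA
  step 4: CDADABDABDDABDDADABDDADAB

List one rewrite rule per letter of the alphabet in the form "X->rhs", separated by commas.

A->B, B->D, C->CDA, D->DA

  step 3 ⇒ step 4: CDADABDABDDABDDA ⇒ CDA·DA·B·DA·B·D·DA·B·D·DA·DA·B·D·DA·DA·B
    A ↦ B
    B ↦ D
    C ↦ CDA
    D ↦ DA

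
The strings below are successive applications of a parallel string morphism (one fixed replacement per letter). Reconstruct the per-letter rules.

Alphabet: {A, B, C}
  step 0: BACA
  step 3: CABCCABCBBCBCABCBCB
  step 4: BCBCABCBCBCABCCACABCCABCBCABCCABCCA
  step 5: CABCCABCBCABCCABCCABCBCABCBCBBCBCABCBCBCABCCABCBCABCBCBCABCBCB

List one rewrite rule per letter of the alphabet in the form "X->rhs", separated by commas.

A->B, B->CA, C->BC

  step 4 ⇒ step 5: BCBCABCBCBCABCCACABCCABCBCABCCABCCA ⇒ CA·BC·CA·BC·B·CA·BC·CA·BC·CA·BC·B·CA·BC·BC·B·BC·B·CA·BC·BC·B·CA·BC·CA·BC·B·CA·BC·BC·B·CA·BC·BC·B
    A ↦ B
    B ↦ CA
    C ↦ BC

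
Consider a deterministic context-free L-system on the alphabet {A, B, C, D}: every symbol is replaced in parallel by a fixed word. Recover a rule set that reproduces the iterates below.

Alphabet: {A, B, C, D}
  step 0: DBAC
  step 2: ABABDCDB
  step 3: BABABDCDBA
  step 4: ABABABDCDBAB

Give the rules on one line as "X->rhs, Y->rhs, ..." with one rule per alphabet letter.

A->B, B->A, C->DCD, D->B

  step 3 ⇒ step 4: BABABDCDBA ⇒ A·B·A·B·A·B·DCD·B·A·B
    A ↦ B
    B ↦ A
    C ↦ DCD
    D ↦ B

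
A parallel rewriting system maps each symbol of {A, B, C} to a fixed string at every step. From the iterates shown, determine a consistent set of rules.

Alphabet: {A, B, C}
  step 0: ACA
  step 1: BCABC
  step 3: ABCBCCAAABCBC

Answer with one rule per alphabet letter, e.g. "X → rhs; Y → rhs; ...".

  step 0 ⇒ step 1: ACA ⇒ BC·A·BC
    A ↦ BC
    C ↦ A
    B ↦ CA  (constrained at step 1)

A->BC, B->CA, C->A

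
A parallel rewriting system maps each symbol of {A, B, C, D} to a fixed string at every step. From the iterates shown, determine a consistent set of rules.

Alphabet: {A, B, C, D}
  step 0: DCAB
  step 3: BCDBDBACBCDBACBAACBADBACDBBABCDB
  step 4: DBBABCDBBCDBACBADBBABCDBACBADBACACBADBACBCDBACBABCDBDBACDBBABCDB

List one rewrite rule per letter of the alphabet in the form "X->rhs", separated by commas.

  step 3 ⇒ step 4: BCDBDBACBCDBACBAACBADBACDBBABCDB ⇒ DB·BA·BC·DB·BC·DB·AC·BA·DB·BA·BC·DB·AC·BA·DB·AC·AC·BA·DB·AC·BC·DB·AC·BA·BC·DB·DB·AC·DB·BA·BC·DB
    A ↦ AC
    B ↦ DB
    C ↦ BA
    D ↦ BC

A->AC, B->DB, C->BA, D->BC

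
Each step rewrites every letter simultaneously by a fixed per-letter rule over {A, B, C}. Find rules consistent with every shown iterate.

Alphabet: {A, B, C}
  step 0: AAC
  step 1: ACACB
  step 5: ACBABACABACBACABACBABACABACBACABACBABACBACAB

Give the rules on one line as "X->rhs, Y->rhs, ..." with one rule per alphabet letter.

A->AC, B->AB, C->B

  step 0 ⇒ step 1: AAC ⇒ AC·AC·B
    A ↦ AC
    C ↦ B
    B ↦ AB  (constrained at step 1)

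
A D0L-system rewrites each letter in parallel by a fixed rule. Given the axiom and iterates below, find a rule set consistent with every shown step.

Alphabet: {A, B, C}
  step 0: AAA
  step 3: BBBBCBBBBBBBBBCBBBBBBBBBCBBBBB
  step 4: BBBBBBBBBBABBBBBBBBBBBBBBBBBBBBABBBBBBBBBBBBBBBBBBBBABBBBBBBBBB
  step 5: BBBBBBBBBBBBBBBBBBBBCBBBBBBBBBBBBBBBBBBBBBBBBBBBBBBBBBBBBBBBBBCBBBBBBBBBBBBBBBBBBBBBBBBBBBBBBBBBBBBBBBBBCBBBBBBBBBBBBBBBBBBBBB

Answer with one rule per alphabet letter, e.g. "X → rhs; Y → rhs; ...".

A->CB, B->BB, C->BBA

  step 4 ⇒ step 5: BBBBBBBBBBABBBBBBBBBBBBBBBBBBBBABBBBBBBBBBBBBBBBBBBBABBBBBBBBBB ⇒ BB·BB·BB·BB·BB·BB·BB·BB·BB·BB·CB·BB·BB·BB·BB·BB·BB·BB·BB·BB·BB·BB·BB·BB·BB·BB·BB·BB·BB·BB·BB·CB·BB·BB·BB·BB·BB·BB·BB·BB·BB·BB·BB·BB·BB·BB·BB·BB·BB·BB·BB·BB·CB·BB·BB·BB·BB·BB·BB·BB·BB·BB·BB
    A ↦ CB
    B ↦ BB
  step 3 ⇒ step 4: BBBBCBBBBBBBBBCBBBBBBBBBCBBBBB ⇒ BB·BB·BB·BB·BBA·BB·BB·BB·BB·BB·BB·BB·BB·BB·BBA·BB·BB·BB·BB·BB·BB·BB·BB·BB·BBA·BB·BB·BB·BB·BB
    C ↦ BBA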